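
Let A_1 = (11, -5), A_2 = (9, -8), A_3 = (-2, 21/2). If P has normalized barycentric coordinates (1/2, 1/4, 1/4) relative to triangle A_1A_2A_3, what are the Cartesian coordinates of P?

(29/4, -15/8)

P = (1/2)·A_1 + (1/4)·A_2 + (1/4)·A_3.
x-coordinate: (1/2)·11 + (1/4)·9 + (1/4)·(-2) = 29/4.
y-coordinate: (1/2)·(-5) + (1/4)·(-8) + (1/4)·(21/2) = -15/8.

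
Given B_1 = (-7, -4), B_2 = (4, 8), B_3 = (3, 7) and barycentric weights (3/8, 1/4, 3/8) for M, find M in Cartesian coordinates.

(-1/2, 25/8)

M = (3/8)·B_1 + (1/4)·B_2 + (3/8)·B_3.
x-coordinate: (3/8)·(-7) + (1/4)·4 + (3/8)·3 = -1/2.
y-coordinate: (3/8)·(-4) + (1/4)·8 + (3/8)·7 = 25/8.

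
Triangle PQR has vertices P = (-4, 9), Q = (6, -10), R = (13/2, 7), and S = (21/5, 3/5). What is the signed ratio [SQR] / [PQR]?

[PQR] = ½·((-4)·(-10−7) + 6·(7−9) + (13/2)·(9−(-10))) = ½·(68 − 12 + 247/2) = 359/4.
[SQR] = ½·((21/5)·(-10−7) + 6·(7−(3/5)) + (13/2)·(3/5−(-10))) = ½·(-357/5 + 192/5 + 689/10) = 359/20, so the ratio is (359/20)/(359/4) = 1/5.

1/5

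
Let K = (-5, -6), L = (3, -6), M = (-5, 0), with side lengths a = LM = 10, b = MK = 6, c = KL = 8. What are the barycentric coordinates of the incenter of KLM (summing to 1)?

(5/12, 1/4, 1/3)

The incenter has barycentric coordinates proportional to the opposite side lengths: (10 : 6 : 8).
Normalizing by 10+6+8 = 24 gives (5/12, 1/4, 1/3).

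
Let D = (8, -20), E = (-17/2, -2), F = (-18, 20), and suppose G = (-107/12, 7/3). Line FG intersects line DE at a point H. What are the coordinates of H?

Barycentric coordinates of G with respect to DEF: (1/6, 1/2, 1/3).
On side DE the F-coordinate is zero; dropping G's F-weight 1/3 and renormalizing the remaining 1/6 : 1/2 gives weights 1/4, 3/4 on D, E.
H = (1/4)·(8, -20) + (3/4)·(-17/2, -2) = (-35/8, -13/2).

(-35/8, -13/2)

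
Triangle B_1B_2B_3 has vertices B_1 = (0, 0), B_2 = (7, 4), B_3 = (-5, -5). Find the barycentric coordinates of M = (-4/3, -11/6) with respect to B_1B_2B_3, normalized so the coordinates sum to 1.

Signed area of the reference triangle: [B_1B_2B_3] = ½·(0·(4−(-5)) + 7·(-5−0) + (-5)·(0−4)) = ½·(0 − 35 + 20) = -15/2.
[MB_2B_3] = ½·((-4/3)·(4−(-5)) + 7·(-5−(-11/6)) + (-5)·(-11/6−4)) = ½·(-12 − 133/6 + 175/6) = -5/2, so the B_1-coordinate is (-5/2)/(-15/2) = 1/3.
[B_1MB_3] = ½·(0·(-11/6−(-5)) + (-4/3)·(-5−0) + (-5)·(0−(-11/6))) = ½·(0 + 20/3 − 55/6) = -5/4, so the B_2-coordinate is 1/6.
[B_1B_2M] = ½·(0·(4−(-11/6)) + 7·(-11/6−0) + (-4/3)·(0−4)) = ½·(0 − 77/6 + 16/3) = -15/4, so the B_3-coordinate is 1/2.

(1/3, 1/6, 1/2)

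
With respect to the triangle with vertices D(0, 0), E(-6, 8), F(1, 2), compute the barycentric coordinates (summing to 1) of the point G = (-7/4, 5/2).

Signed area of the reference triangle: [DEF] = ½·(0·(8−2) + (-6)·(2−0) + 1·(0−8)) = ½·(0 − 12 − 8) = -10.
[GEF] = ½·((-7/4)·(8−2) + (-6)·(2−(5/2)) + 1·(5/2−8)) = ½·(-21/2 + 3 − 11/2) = -13/2, so the D-coordinate is (-13/2)/(-10) = 13/20.
[DGF] = ½·(0·(5/2−2) + (-7/4)·(2−0) + 1·(0−(5/2))) = ½·(0 − 7/2 − 5/2) = -3, so the E-coordinate is 3/10.
[DEG] = ½·(0·(8−(5/2)) + (-6)·(5/2−0) + (-7/4)·(0−8)) = ½·(0 − 15 + 14) = -1/2, so the F-coordinate is 1/20.

(13/20, 3/10, 1/20)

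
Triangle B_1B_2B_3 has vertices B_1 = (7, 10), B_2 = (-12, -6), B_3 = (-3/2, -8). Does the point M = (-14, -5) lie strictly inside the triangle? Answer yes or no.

Barycentric coordinates of M: (13/412, 501/412, -51/206).
The three coordinates are positive, positive, negative; a point is interior exactly when all three are positive.

no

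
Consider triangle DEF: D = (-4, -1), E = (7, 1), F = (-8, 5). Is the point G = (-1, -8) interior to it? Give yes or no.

no

Barycentric coordinates of G: (167/74, -5/37, -83/74).
The three coordinates are positive, negative, negative; a point is interior exactly when all three are positive.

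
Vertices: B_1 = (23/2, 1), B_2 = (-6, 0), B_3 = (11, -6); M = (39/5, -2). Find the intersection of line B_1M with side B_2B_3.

(16/3, -4)

Barycentric coordinates of M with respect to B_1B_2B_3: (2/5, 1/5, 2/5).
On side B_2B_3 the B_1-coordinate is zero; dropping M's B_1-weight 2/5 and renormalizing the remaining 1/5 : 2/5 gives weights 1/3, 2/3 on B_2, B_3.
N = (1/3)·(-6, 0) + (2/3)·(11, -6) = (16/3, -4).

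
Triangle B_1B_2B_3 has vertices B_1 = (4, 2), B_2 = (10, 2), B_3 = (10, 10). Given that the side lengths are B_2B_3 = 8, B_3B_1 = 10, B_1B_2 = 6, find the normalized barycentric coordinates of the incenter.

The incenter has barycentric coordinates proportional to the opposite side lengths: (8 : 10 : 6).
Normalizing by 8+10+6 = 24 gives (1/3, 5/12, 1/4).

(1/3, 5/12, 1/4)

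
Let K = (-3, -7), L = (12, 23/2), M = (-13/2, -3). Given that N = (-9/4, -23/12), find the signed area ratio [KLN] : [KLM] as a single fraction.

[KLM] = ½·((-3)·(23/2−(-3)) + 12·(-3−(-7)) + (-13/2)·(-7−(23/2))) = ½·(-87/2 + 48 + 481/4) = 499/8.
[KLN] = ½·((-3)·(23/2−(-23/12)) + 12·(-23/12−(-7)) + (-9/4)·(-7−(23/2))) = ½·(-161/4 + 61 + 333/8) = 499/16, so the ratio is (499/16)/(499/8) = 1/2.

1/2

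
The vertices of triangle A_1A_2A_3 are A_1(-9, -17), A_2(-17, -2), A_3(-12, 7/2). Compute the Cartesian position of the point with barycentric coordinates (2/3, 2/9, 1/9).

P = (2/3)·A_1 + (2/9)·A_2 + (1/9)·A_3.
x-coordinate: (2/3)·(-9) + (2/9)·(-17) + (1/9)·(-12) = -100/9.
y-coordinate: (2/3)·(-17) + (2/9)·(-2) + (1/9)·(7/2) = -205/18.

(-100/9, -205/18)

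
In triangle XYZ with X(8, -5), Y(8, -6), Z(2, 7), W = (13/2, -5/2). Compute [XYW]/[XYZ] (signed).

1/4

[XYZ] = ½·(8·(-6−7) + 8·(7−(-5)) + 2·(-5−(-6))) = ½·(-104 + 96 + 2) = -3.
[XYW] = ½·(8·(-6−(-5/2)) + 8·(-5/2−(-5)) + (13/2)·(-5−(-6))) = ½·(-28 + 20 + 13/2) = -3/4, so the ratio is (-3/4)/(-3) = 1/4.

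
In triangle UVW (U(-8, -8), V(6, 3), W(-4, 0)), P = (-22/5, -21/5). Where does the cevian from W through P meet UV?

(-9/2, -21/4)

Barycentric coordinates of P with respect to UVW: (3/5, 1/5, 1/5).
On side UV the W-coordinate is zero; dropping P's W-weight 1/5 and renormalizing the remaining 3/5 : 1/5 gives weights 3/4, 1/4 on U, V.
Q = (3/4)·(-8, -8) + (1/4)·(6, 3) = (-9/2, -21/4).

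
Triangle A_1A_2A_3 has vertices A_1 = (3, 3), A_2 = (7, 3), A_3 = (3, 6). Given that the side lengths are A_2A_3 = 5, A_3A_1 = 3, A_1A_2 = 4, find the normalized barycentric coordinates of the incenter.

The incenter has barycentric coordinates proportional to the opposite side lengths: (5 : 3 : 4).
Normalizing by 5+3+4 = 12 gives (5/12, 1/4, 1/3).

(5/12, 1/4, 1/3)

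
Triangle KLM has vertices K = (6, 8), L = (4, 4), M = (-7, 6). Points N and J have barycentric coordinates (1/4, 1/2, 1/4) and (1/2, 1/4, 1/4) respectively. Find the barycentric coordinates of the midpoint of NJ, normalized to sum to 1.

Since both coordinate triples sum to 1, the midpoint's barycentrics are the componentwise average.
(1/4+1/2)/2 = 3/8; similarly 3/8 and 1/4.

(3/8, 3/8, 1/4)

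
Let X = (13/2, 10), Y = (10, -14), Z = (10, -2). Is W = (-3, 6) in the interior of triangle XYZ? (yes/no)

no

Barycentric coordinates of W: (26/7, 64/21, -121/21).
The three coordinates are positive, positive, negative; a point is interior exactly when all three are positive.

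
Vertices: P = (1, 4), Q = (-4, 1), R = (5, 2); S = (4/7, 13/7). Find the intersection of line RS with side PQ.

Barycentric coordinates of S with respect to PQR: (1/7, 3/7, 3/7).
On side PQ the R-coordinate is zero; dropping S's R-weight 3/7 and renormalizing the remaining 1/7 : 3/7 gives weights 1/4, 3/4 on P, Q.
T = (1/4)·(1, 4) + (3/4)·(-4, 1) = (-11/4, 7/4).

(-11/4, 7/4)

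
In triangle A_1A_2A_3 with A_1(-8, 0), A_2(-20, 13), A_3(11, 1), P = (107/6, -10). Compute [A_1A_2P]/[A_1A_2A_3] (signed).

[A_1A_2A_3] = ½·((-8)·(13−1) + (-20)·(1−0) + 11·(0−13)) = ½·(-96 − 20 − 143) = -259/2.
[A_1A_2P] = ½·((-8)·(13−(-10)) + (-20)·(-10−0) + (107/6)·(0−13)) = ½·(-184 + 200 − 1391/6) = -1295/12, so the ratio is (-1295/12)/(-259/2) = 5/6.

5/6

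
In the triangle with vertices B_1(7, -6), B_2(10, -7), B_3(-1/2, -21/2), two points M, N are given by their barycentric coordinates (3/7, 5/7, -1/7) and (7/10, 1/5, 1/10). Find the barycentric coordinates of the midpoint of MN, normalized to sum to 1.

Since both coordinate triples sum to 1, the midpoint's barycentrics are the componentwise average.
(3/7+7/10)/2 = 79/140; similarly 16/35 and -3/140.

(79/140, 16/35, -3/140)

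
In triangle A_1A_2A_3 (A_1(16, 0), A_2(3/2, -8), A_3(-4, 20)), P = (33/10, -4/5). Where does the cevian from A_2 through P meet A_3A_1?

(6, 10)

Barycentric coordinates of P with respect to A_1A_2A_3: (1/5, 3/5, 1/5).
On side A_3A_1 the A_2-coordinate is zero; dropping P's A_2-weight 3/5 and renormalizing the remaining 1/5 : 1/5 gives weights 1/2, 1/2 on A_3, A_1.
Q = (1/2)·(-4, 20) + (1/2)·(16, 0) = (6, 10).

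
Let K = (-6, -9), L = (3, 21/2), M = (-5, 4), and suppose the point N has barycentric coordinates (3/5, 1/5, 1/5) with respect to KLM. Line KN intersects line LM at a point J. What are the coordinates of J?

(-1, 29/4)

Line KN meets LM where the K-coordinate vanishes; zeroing N's K-weight and renormalizing leaves L, M-weights 1/5 : 1/5 → (1/2, 1/2).
So J = (1/2)·L + (1/2)·M = (-1, 29/4).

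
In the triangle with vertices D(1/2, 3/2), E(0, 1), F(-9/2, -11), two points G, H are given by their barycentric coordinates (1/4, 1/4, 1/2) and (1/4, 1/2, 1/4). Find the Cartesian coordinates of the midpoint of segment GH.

(-25/16, -27/8)

Barycentric coordinates of the midpoint are the average: (1/4, 3/8, 3/8).
Converting: (1/4)·D + (3/8)·E + (3/8)·F = (-25/16, -27/8).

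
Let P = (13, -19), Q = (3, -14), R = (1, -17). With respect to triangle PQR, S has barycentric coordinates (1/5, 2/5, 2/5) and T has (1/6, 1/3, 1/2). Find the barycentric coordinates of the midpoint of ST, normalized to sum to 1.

Since both coordinate triples sum to 1, the midpoint's barycentrics are the componentwise average.
(1/5+1/6)/2 = 11/60; similarly 11/30 and 9/20.

(11/60, 11/30, 9/20)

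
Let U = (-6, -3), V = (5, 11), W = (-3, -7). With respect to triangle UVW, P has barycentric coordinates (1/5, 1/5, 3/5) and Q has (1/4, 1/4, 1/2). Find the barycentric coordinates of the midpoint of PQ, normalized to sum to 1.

Since both coordinate triples sum to 1, the midpoint's barycentrics are the componentwise average.
(1/5+1/4)/2 = 9/40; similarly 9/40 and 11/20.

(9/40, 9/40, 11/20)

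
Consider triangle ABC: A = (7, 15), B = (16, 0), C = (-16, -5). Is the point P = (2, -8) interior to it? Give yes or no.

Barycentric coordinates of P: (-62/175, 143/175, 94/175).
The three coordinates are negative, positive, positive; a point is interior exactly when all three are positive.

no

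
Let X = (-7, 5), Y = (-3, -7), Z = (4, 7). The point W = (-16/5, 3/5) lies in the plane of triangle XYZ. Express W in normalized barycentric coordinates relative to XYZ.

(2/5, 2/5, 1/5)

Signed area of the reference triangle: [XYZ] = ½·((-7)·(-7−7) + (-3)·(7−5) + 4·(5−(-7))) = ½·(98 − 6 + 48) = 70.
[WYZ] = ½·((-16/5)·(-7−7) + (-3)·(7−(3/5)) + 4·(3/5−(-7))) = ½·(224/5 − 96/5 + 152/5) = 28, so the X-coordinate is 28/70 = 2/5.
[XWZ] = ½·((-7)·(3/5−7) + (-16/5)·(7−5) + 4·(5−(3/5))) = ½·(224/5 − 32/5 + 88/5) = 28, so the Y-coordinate is 2/5.
[XYW] = ½·((-7)·(-7−(3/5)) + (-3)·(3/5−5) + (-16/5)·(5−(-7))) = ½·(266/5 + 66/5 − 192/5) = 14, so the Z-coordinate is 1/5.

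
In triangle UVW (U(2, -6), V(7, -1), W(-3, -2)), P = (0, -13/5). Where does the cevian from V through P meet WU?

(-7/4, -3)

Barycentric coordinates of P with respect to UVW: (1/5, 1/5, 3/5).
On side WU the V-coordinate is zero; dropping P's V-weight 1/5 and renormalizing the remaining 3/5 : 1/5 gives weights 3/4, 1/4 on W, U.
Q = (3/4)·(-3, -2) + (1/4)·(2, -6) = (-7/4, -3).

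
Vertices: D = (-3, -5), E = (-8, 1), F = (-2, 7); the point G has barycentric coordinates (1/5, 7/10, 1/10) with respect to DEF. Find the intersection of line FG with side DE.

Line FG meets DE where the F-coordinate vanishes; zeroing G's F-weight and renormalizing leaves D, E-weights 1/5 : 7/10 → (2/9, 7/9).
So H = (2/9)·D + (7/9)·E = (-62/9, -1/3).

(-62/9, -1/3)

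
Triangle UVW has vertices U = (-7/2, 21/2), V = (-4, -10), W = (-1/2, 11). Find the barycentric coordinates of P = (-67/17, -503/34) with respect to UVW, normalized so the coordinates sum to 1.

(-5/17, 21/17, 1/17)

Signed area of the reference triangle: [UVW] = ½·((-7/2)·(-10−11) + (-4)·(11−(21/2)) + (-1/2)·(21/2−(-10))) = ½·(147/2 − 2 − 41/4) = 245/8.
[PVW] = ½·((-67/17)·(-10−11) + (-4)·(11−(-503/34)) + (-1/2)·(-503/34−(-10))) = ½·(1407/17 − 1754/17 + 163/68) = -1225/136, so the U-coordinate is (-1225/136)/(245/8) = -5/17.
[UPW] = ½·((-7/2)·(-503/34−11) + (-67/17)·(11−(21/2)) + (-1/2)·(21/2−(-503/34))) = ½·(6139/68 − 67/34 − 215/17) = 5145/136, so the V-coordinate is 21/17.
[UVP] = ½·((-7/2)·(-10−(-503/34)) + (-4)·(-503/34−(21/2)) + (-67/17)·(21/2−(-10))) = ½·(-1141/68 + 1720/17 − 2747/34) = 245/136, so the W-coordinate is 1/17.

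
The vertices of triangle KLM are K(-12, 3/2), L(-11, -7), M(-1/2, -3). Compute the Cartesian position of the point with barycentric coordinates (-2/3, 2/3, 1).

N = (-2/3)·K + (2/3)·L + 1·M.
x-coordinate: (-2/3)·(-12) + (2/3)·(-11) + 1·(-1/2) = 1/6.
y-coordinate: (-2/3)·(3/2) + (2/3)·(-7) + 1·(-3) = -26/3.

(1/6, -26/3)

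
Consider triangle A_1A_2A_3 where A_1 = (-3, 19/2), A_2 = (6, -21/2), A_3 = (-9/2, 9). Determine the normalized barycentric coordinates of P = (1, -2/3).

Signed area of the reference triangle: [A_1A_2A_3] = ½·((-3)·(-21/2−9) + 6·(9−(19/2)) + (-9/2)·(19/2−(-21/2))) = ½·(117/2 − 3 − 90) = -69/4.
[PA_2A_3] = ½·(1·(-21/2−9) + 6·(9−(-2/3)) + (-9/2)·(-2/3−(-21/2))) = ½·(-39/2 + 58 − 177/4) = -23/8, so the A_1-coordinate is (-23/8)/(-69/4) = 1/6.
[A_1PA_3] = ½·((-3)·(-2/3−9) + 1·(9−(19/2)) + (-9/2)·(19/2−(-2/3))) = ½·(29 − 1/2 − 183/4) = -69/8, so the A_2-coordinate is 1/2.
[A_1A_2P] = ½·((-3)·(-21/2−(-2/3)) + 6·(-2/3−(19/2)) + 1·(19/2−(-21/2))) = ½·(59/2 − 61 + 20) = -23/4, so the A_3-coordinate is 1/3.

(1/6, 1/2, 1/3)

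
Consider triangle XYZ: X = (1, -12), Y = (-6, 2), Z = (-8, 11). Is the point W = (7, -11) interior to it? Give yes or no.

Barycentric coordinates of W: (13/5, -21/5, 13/5).
The three coordinates are positive, negative, positive; a point is interior exactly when all three are positive.

no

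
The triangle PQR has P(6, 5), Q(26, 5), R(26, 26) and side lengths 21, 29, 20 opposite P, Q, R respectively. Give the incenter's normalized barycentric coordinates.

The incenter has barycentric coordinates proportional to the opposite side lengths: (21 : 29 : 20).
Normalizing by 21+29+20 = 70 gives (3/10, 29/70, 2/7).

(3/10, 29/70, 2/7)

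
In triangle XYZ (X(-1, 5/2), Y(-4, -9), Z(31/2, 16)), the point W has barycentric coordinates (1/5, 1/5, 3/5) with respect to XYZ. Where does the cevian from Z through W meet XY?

Line ZW meets XY where the Z-coordinate vanishes; zeroing W's Z-weight and renormalizing leaves X, Y-weights 1/5 : 1/5 → (1/2, 1/2).
So V = (1/2)·X + (1/2)·Y = (-5/2, -13/4).

(-5/2, -13/4)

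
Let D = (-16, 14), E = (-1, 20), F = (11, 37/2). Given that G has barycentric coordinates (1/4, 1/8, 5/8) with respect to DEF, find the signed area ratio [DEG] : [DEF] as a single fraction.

5/8

The signed ratio [DEG]/[DEF] equals the barycentric coordinate of G at vertex F, which is 5/8.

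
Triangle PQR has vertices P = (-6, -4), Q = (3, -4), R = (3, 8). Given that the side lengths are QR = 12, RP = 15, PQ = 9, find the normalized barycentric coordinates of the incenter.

The incenter has barycentric coordinates proportional to the opposite side lengths: (12 : 15 : 9).
Normalizing by 12+15+9 = 36 gives (1/3, 5/12, 1/4).

(1/3, 5/12, 1/4)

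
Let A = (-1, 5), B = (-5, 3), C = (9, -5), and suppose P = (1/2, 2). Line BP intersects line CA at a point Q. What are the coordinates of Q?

Barycentric coordinates of P with respect to ABC: (1/2, 1/4, 1/4).
On side CA the B-coordinate is zero; dropping P's B-weight 1/4 and renormalizing the remaining 1/4 : 1/2 gives weights 1/3, 2/3 on C, A.
Q = (1/3)·(9, -5) + (2/3)·(-1, 5) = (7/3, 5/3).

(7/3, 5/3)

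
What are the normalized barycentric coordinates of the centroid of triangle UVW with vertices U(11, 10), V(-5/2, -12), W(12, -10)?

The centroid is the average of the vertices, so each weight is 1/3.

(1/3, 1/3, 1/3)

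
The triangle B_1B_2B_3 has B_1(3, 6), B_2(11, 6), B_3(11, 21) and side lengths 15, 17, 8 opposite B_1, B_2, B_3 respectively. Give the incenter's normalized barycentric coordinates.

(3/8, 17/40, 1/5)

The incenter has barycentric coordinates proportional to the opposite side lengths: (15 : 17 : 8).
Normalizing by 15+17+8 = 40 gives (3/8, 17/40, 1/5).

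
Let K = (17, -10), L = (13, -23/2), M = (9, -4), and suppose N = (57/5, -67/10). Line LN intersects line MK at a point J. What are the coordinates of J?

(11, -11/2)

Barycentric coordinates of N with respect to KLM: (1/5, 1/5, 3/5).
On side MK the L-coordinate is zero; dropping N's L-weight 1/5 and renormalizing the remaining 3/5 : 1/5 gives weights 3/4, 1/4 on M, K.
J = (3/4)·(9, -4) + (1/4)·(17, -10) = (11, -11/2).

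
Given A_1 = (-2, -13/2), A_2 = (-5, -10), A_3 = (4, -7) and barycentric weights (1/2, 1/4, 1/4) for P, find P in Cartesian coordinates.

(-5/4, -15/2)

P = (1/2)·A_1 + (1/4)·A_2 + (1/4)·A_3.
x-coordinate: (1/2)·(-2) + (1/4)·(-5) + (1/4)·4 = -5/4.
y-coordinate: (1/2)·(-13/2) + (1/4)·(-10) + (1/4)·(-7) = -15/2.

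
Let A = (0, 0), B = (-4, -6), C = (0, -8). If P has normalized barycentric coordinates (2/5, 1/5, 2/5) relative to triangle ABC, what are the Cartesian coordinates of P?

P = (2/5)·A + (1/5)·B + (2/5)·C.
x-coordinate: (2/5)·0 + (1/5)·(-4) + (2/5)·0 = -4/5.
y-coordinate: (2/5)·0 + (1/5)·(-6) + (2/5)·(-8) = -22/5.

(-4/5, -22/5)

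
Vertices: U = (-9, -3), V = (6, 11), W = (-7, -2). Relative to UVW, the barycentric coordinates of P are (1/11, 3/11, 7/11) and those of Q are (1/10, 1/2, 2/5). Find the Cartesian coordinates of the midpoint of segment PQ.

(-477/220, 161/55)

Barycentric coordinates of the midpoint are the average: (21/220, 17/44, 57/110).
Converting: (21/220)·U + (17/44)·V + (57/110)·W = (-477/220, 161/55).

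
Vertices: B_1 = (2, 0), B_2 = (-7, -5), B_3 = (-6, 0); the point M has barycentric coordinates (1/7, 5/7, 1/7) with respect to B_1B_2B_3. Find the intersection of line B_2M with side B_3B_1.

(-2, 0)

Line B_2M meets B_3B_1 where the B_2-coordinate vanishes; zeroing M's B_2-weight and renormalizing leaves B_3, B_1-weights 1/7 : 1/7 → (1/2, 1/2).
So N = (1/2)·B_3 + (1/2)·B_1 = (-2, 0).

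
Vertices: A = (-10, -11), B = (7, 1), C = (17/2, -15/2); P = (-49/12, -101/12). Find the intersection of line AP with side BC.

Barycentric coordinates of P with respect to ABC: (2/3, 1/6, 1/6).
On side BC the A-coordinate is zero; dropping P's A-weight 2/3 and renormalizing the remaining 1/6 : 1/6 gives weights 1/2, 1/2 on B, C.
Q = (1/2)·(7, 1) + (1/2)·(17/2, -15/2) = (31/4, -13/4).

(31/4, -13/4)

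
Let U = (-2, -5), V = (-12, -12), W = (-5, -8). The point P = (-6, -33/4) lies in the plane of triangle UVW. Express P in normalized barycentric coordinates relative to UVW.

Signed area of the reference triangle: [UVW] = ½·((-2)·(-12−(-8)) + (-12)·(-8−(-5)) + (-5)·(-5−(-12))) = ½·(8 + 36 − 35) = 9/2.
[PVW] = ½·((-6)·(-12−(-8)) + (-12)·(-8−(-33/4)) + (-5)·(-33/4−(-12))) = ½·(24 − 3 − 75/4) = 9/8, so the U-coordinate is (9/8)/(9/2) = 1/4.
[UPW] = ½·((-2)·(-33/4−(-8)) + (-6)·(-8−(-5)) + (-5)·(-5−(-33/4))) = ½·(1/2 + 18 − 65/4) = 9/8, so the V-coordinate is 1/4.
[UVP] = ½·((-2)·(-12−(-33/4)) + (-12)·(-33/4−(-5)) + (-6)·(-5−(-12))) = ½·(15/2 + 39 − 42) = 9/4, so the W-coordinate is 1/2.
Check: 1/4 + 1/4 + 1/2 = 1.

(1/4, 1/4, 1/2)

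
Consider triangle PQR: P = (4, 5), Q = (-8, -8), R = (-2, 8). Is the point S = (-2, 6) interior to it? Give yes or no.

yes

Barycentric coordinates of S: (2/19, 2/19, 15/19).
The three coordinates are positive, positive, positive; a point is interior exactly when all three are positive.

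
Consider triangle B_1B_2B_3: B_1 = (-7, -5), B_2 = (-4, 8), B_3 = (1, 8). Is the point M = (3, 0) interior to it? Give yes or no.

no

Barycentric coordinates of M: (8/13, -18/13, 23/13).
The three coordinates are positive, negative, positive; a point is interior exactly when all three are positive.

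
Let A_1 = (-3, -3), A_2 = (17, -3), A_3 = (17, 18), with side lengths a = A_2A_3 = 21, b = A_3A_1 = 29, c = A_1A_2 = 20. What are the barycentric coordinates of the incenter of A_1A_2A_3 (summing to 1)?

The incenter has barycentric coordinates proportional to the opposite side lengths: (21 : 29 : 20).
Normalizing by 21+29+20 = 70 gives (3/10, 29/70, 2/7).

(3/10, 29/70, 2/7)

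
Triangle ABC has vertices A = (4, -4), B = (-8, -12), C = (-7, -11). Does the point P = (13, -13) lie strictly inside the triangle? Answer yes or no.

Barycentric coordinates of P: (11/2, 81/2, -45).
The three coordinates are positive, positive, negative; a point is interior exactly when all three are positive.

no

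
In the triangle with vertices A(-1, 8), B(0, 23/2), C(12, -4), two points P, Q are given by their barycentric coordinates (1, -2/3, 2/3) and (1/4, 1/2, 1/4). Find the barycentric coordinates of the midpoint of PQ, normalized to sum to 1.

Since both coordinate triples sum to 1, the midpoint's barycentrics are the componentwise average.
(1+1/4)/2 = 5/8; similarly -1/12 and 11/24.

(5/8, -1/12, 11/24)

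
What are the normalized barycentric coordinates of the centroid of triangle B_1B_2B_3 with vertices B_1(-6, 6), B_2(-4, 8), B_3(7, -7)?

(1/3, 1/3, 1/3)

The centroid is the average of the vertices, so each weight is 1/3.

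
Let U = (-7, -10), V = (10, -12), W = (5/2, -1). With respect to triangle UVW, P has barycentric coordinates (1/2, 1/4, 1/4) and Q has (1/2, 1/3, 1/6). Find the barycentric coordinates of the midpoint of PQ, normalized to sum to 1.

Since both coordinate triples sum to 1, the midpoint's barycentrics are the componentwise average.
(1/2+1/2)/2 = 1/2; similarly 7/24 and 5/24.

(1/2, 7/24, 5/24)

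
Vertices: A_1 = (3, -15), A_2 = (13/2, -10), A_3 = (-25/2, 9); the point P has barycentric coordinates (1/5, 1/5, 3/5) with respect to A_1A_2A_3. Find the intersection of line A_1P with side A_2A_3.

(-31/4, 17/4)

Line A_1P meets A_2A_3 where the A_1-coordinate vanishes; zeroing P's A_1-weight and renormalizing leaves A_2, A_3-weights 1/5 : 3/5 → (1/4, 3/4).
So Q = (1/4)·A_2 + (3/4)·A_3 = (-31/4, 17/4).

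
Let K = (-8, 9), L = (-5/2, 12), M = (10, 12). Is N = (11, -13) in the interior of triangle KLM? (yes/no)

no

Barycentric coordinates of N: (25/3, -302/25, 356/75).
The three coordinates are positive, negative, positive; a point is interior exactly when all three are positive.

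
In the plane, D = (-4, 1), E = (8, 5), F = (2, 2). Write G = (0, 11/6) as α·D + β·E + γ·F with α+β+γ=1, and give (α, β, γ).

Signed area of the reference triangle: [DEF] = ½·((-4)·(5−2) + 8·(2−1) + 2·(1−5)) = ½·(-12 + 8 − 8) = -6.
[GEF] = ½·(0·(5−2) + 8·(2−(11/6)) + 2·(11/6−5)) = ½·(0 + 4/3 − 19/3) = -5/2, so the D-coordinate is (-5/2)/(-6) = 5/12.
[DGF] = ½·((-4)·(11/6−2) + 0·(2−1) + 2·(1−(11/6))) = ½·(2/3 + 0 − 5/3) = -1/2, so the E-coordinate is 1/12.
[DEG] = ½·((-4)·(5−(11/6)) + 8·(11/6−1) + 0·(1−5)) = ½·(-38/3 + 20/3 + 0) = -3, so the F-coordinate is 1/2.
Check: 5/12 + 1/12 + 1/2 = 1.

(5/12, 1/12, 1/2)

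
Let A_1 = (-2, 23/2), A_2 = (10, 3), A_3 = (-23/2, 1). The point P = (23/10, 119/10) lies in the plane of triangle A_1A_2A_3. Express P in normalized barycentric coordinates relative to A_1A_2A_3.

Signed area of the reference triangle: [A_1A_2A_3] = ½·((-2)·(3−1) + 10·(1−(23/2)) + (-23/2)·(23/2−3)) = ½·(-4 − 105 − 391/4) = -827/8.
[PA_2A_3] = ½·((23/10)·(3−1) + 10·(1−(119/10)) + (-23/2)·(119/10−3)) = ½·(23/5 − 109 − 2047/20) = -827/8, so the A_1-coordinate is (-827/8)/(-827/8) = 1.
[A_1PA_3] = ½·((-2)·(119/10−1) + (23/10)·(1−(23/2)) + (-23/2)·(23/2−(119/10))) = ½·(-109/5 − 483/20 + 23/5) = -827/40, so the A_2-coordinate is 1/5.
[A_1A_2P] = ½·((-2)·(3−(119/10)) + 10·(119/10−(23/2)) + (23/10)·(23/2−3)) = ½·(89/5 + 4 + 391/20) = 827/40, so the A_3-coordinate is -1/5.
Check: 1 + 1/5 − 1/5 = 1.

(1, 1/5, -1/5)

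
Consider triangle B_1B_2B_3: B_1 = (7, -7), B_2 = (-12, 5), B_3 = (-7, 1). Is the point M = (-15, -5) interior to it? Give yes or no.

no

Barycentric coordinates of M: (-31/8, -37/4, 113/8).
The three coordinates are negative, negative, positive; a point is interior exactly when all three are positive.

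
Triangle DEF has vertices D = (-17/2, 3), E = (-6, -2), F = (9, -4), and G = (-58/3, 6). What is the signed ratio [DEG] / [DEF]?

[DEF] = ½·((-17/2)·(-2−(-4)) + (-6)·(-4−3) + 9·(3−(-2))) = ½·(-17 + 42 + 45) = 35.
[DEG] = ½·((-17/2)·(-2−6) + (-6)·(6−3) + (-58/3)·(3−(-2))) = ½·(68 − 18 − 290/3) = -70/3, so the ratio is (-70/3)/35 = -2/3.

-2/3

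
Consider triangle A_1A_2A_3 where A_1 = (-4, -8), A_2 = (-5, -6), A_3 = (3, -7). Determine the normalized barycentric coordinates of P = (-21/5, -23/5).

(-4/5, 8/5, 1/5)

Signed area of the reference triangle: [A_1A_2A_3] = ½·((-4)·(-6−(-7)) + (-5)·(-7−(-8)) + 3·(-8−(-6))) = ½·(-4 − 5 − 6) = -15/2.
[PA_2A_3] = ½·((-21/5)·(-6−(-7)) + (-5)·(-7−(-23/5)) + 3·(-23/5−(-6))) = ½·(-21/5 + 12 + 21/5) = 6, so the A_1-coordinate is 6/(-15/2) = -4/5.
[A_1PA_3] = ½·((-4)·(-23/5−(-7)) + (-21/5)·(-7−(-8)) + 3·(-8−(-23/5))) = ½·(-48/5 − 21/5 − 51/5) = -12, so the A_2-coordinate is 8/5.
[A_1A_2P] = ½·((-4)·(-6−(-23/5)) + (-5)·(-23/5−(-8)) + (-21/5)·(-8−(-6))) = ½·(28/5 − 17 + 42/5) = -3/2, so the A_3-coordinate is 1/5.
Check: -4/5 + 8/5 + 1/5 = 1.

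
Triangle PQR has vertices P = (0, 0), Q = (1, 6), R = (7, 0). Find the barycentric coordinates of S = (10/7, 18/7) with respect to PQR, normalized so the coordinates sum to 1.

(3/7, 3/7, 1/7)

Signed area of the reference triangle: [PQR] = ½·(0·(6−0) + 1·(0−0) + 7·(0−6)) = ½·(0 + 0 − 42) = -21.
[SQR] = ½·((10/7)·(6−0) + 1·(0−(18/7)) + 7·(18/7−6)) = ½·(60/7 − 18/7 − 24) = -9, so the P-coordinate is (-9)/(-21) = 3/7.
[PSR] = ½·(0·(18/7−0) + (10/7)·(0−0) + 7·(0−(18/7))) = ½·(0 + 0 − 18) = -9, so the Q-coordinate is 3/7.
[PQS] = ½·(0·(6−(18/7)) + 1·(18/7−0) + (10/7)·(0−6)) = ½·(0 + 18/7 − 60/7) = -3, so the R-coordinate is 1/7.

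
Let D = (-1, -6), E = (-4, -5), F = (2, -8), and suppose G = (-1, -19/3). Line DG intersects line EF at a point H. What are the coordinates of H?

Barycentric coordinates of G with respect to DEF: (1/3, 1/3, 1/3).
On side EF the D-coordinate is zero; dropping G's D-weight 1/3 and renormalizing the remaining 1/3 : 1/3 gives weights 1/2, 1/2 on E, F.
H = (1/2)·(-4, -5) + (1/2)·(2, -8) = (-1, -13/2).

(-1, -13/2)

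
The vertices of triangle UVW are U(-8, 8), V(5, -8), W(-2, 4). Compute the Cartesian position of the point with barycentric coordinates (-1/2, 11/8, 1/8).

(85/8, -29/2)

P = (-1/2)·U + (11/8)·V + (1/8)·W.
x-coordinate: (-1/2)·(-8) + (11/8)·5 + (1/8)·(-2) = 85/8.
y-coordinate: (-1/2)·8 + (11/8)·(-8) + (1/8)·4 = -29/2.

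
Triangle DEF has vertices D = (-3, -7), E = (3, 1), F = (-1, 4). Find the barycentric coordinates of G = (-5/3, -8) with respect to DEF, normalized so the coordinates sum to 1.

(1, 1/3, -1/3)

Signed area of the reference triangle: [DEF] = ½·((-3)·(1−4) + 3·(4−(-7)) + (-1)·(-7−1)) = ½·(9 + 33 + 8) = 25.
[GEF] = ½·((-5/3)·(1−4) + 3·(4−(-8)) + (-1)·(-8−1)) = ½·(5 + 36 + 9) = 25, so the D-coordinate is 25/25 = 1.
[DGF] = ½·((-3)·(-8−4) + (-5/3)·(4−(-7)) + (-1)·(-7−(-8))) = ½·(36 − 55/3 − 1) = 25/3, so the E-coordinate is 1/3.
[DEG] = ½·((-3)·(1−(-8)) + 3·(-8−(-7)) + (-5/3)·(-7−1)) = ½·(-27 − 3 + 40/3) = -25/3, so the F-coordinate is -1/3.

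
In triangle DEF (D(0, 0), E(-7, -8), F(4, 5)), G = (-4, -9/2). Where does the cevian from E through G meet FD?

(2, 5/2)

Barycentric coordinates of G with respect to DEF: (1/6, 2/3, 1/6).
On side FD the E-coordinate is zero; dropping G's E-weight 2/3 and renormalizing the remaining 1/6 : 1/6 gives weights 1/2, 1/2 on F, D.
H = (1/2)·(4, 5) + (1/2)·(0, 0) = (2, 5/2).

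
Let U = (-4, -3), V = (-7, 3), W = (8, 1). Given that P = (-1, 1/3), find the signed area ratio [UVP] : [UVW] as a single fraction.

1/3

[UVW] = ½·((-4)·(3−1) + (-7)·(1−(-3)) + 8·(-3−3)) = ½·(-8 − 28 − 48) = -42.
[UVP] = ½·((-4)·(3−(1/3)) + (-7)·(1/3−(-3)) + (-1)·(-3−3)) = ½·(-32/3 − 70/3 + 6) = -14, so the ratio is (-14)/(-42) = 1/3.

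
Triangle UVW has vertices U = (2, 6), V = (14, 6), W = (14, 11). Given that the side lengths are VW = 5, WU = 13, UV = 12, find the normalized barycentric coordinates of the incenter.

(1/6, 13/30, 2/5)

The incenter has barycentric coordinates proportional to the opposite side lengths: (5 : 13 : 12).
Normalizing by 5+13+12 = 30 gives (1/6, 13/30, 2/5).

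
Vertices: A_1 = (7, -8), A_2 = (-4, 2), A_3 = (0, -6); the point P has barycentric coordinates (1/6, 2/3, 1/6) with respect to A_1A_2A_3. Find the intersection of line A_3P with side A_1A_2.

Line A_3P meets A_1A_2 where the A_3-coordinate vanishes; zeroing P's A_3-weight and renormalizing leaves A_1, A_2-weights 1/6 : 2/3 → (1/5, 4/5).
So Q = (1/5)·A_1 + (4/5)·A_2 = (-9/5, 0).

(-9/5, 0)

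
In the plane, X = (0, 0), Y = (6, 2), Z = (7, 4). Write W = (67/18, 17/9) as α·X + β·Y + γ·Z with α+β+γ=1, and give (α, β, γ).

(4/9, 1/6, 7/18)

Signed area of the reference triangle: [XYZ] = ½·(0·(2−4) + 6·(4−0) + 7·(0−2)) = ½·(0 + 24 − 14) = 5.
[WYZ] = ½·((67/18)·(2−4) + 6·(4−(17/9)) + 7·(17/9−2)) = ½·(-67/9 + 38/3 − 7/9) = 20/9, so the X-coordinate is (20/9)/5 = 4/9.
[XWZ] = ½·(0·(17/9−4) + (67/18)·(4−0) + 7·(0−(17/9))) = ½·(0 + 134/9 − 119/9) = 5/6, so the Y-coordinate is 1/6.
[XYW] = ½·(0·(2−(17/9)) + 6·(17/9−0) + (67/18)·(0−2)) = ½·(0 + 34/3 − 67/9) = 35/18, so the Z-coordinate is 7/18.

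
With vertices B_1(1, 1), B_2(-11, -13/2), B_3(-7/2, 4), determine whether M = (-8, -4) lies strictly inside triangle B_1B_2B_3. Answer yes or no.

Barycentric coordinates of M: (17/93, 22/31, 10/93).
The three coordinates are positive, positive, positive; a point is interior exactly when all three are positive.

yes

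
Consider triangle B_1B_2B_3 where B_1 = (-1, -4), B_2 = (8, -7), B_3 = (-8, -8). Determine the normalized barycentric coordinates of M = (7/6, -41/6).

(1/6, 1/2, 1/3)

Signed area of the reference triangle: [B_1B_2B_3] = ½·((-1)·(-7−(-8)) + 8·(-8−(-4)) + (-8)·(-4−(-7))) = ½·(-1 − 32 − 24) = -57/2.
[MB_2B_3] = ½·((7/6)·(-7−(-8)) + 8·(-8−(-41/6)) + (-8)·(-41/6−(-7))) = ½·(7/6 − 28/3 − 4/3) = -19/4, so the B_1-coordinate is (-19/4)/(-57/2) = 1/6.
[B_1MB_3] = ½·((-1)·(-41/6−(-8)) + (7/6)·(-8−(-4)) + (-8)·(-4−(-41/6))) = ½·(-7/6 − 14/3 − 68/3) = -57/4, so the B_2-coordinate is 1/2.
[B_1B_2M] = ½·((-1)·(-7−(-41/6)) + 8·(-41/6−(-4)) + (7/6)·(-4−(-7))) = ½·(1/6 − 68/3 + 7/2) = -19/2, so the B_3-coordinate is 1/3.
Check: 1/6 + 1/2 + 1/3 = 1.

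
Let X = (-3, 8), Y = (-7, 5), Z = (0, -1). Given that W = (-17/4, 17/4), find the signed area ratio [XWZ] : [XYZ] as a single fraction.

[XYZ] = ½·((-3)·(5−(-1)) + (-7)·(-1−8) + 0·(8−5)) = ½·(-18 + 63 + 0) = 45/2.
[XWZ] = ½·((-3)·(17/4−(-1)) + (-17/4)·(-1−8) + 0·(8−(17/4))) = ½·(-63/4 + 153/4 + 0) = 45/4, so the ratio is (45/4)/(45/2) = 1/2.

1/2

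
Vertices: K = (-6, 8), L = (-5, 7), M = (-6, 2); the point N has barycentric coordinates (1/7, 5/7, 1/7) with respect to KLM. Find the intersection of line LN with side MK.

Line LN meets MK where the L-coordinate vanishes; zeroing N's L-weight and renormalizing leaves M, K-weights 1/7 : 1/7 → (1/2, 1/2).
So J = (1/2)·M + (1/2)·K = (-6, 5).

(-6, 5)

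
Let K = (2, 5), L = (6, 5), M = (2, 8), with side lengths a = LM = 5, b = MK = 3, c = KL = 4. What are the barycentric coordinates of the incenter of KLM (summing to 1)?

The incenter has barycentric coordinates proportional to the opposite side lengths: (5 : 3 : 4).
Normalizing by 5+3+4 = 12 gives (5/12, 1/4, 1/3).

(5/12, 1/4, 1/3)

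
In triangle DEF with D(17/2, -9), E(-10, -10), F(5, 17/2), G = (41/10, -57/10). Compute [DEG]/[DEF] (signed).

1/5

[DEF] = ½·((17/2)·(-10−(17/2)) + (-10)·(17/2−(-9)) + 5·(-9−(-10))) = ½·(-629/4 − 175 + 5) = -1309/8.
[DEG] = ½·((17/2)·(-10−(-57/10)) + (-10)·(-57/10−(-9)) + (41/10)·(-9−(-10))) = ½·(-731/20 − 33 + 41/10) = -1309/40, so the ratio is (-1309/40)/(-1309/8) = 1/5.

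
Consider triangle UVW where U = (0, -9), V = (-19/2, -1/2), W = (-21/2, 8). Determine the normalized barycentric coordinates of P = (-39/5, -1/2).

Signed area of the reference triangle: [UVW] = ½·(0·(-1/2−8) + (-19/2)·(8−(-9)) + (-21/2)·(-9−(-1/2))) = ½·(0 − 323/2 + 357/4) = -289/8.
[PVW] = ½·((-39/5)·(-1/2−8) + (-19/2)·(8−(-1/2)) + (-21/2)·(-1/2−(-1/2))) = ½·(663/10 − 323/4 + 0) = -289/40, so the U-coordinate is (-289/40)/(-289/8) = 1/5.
[UPW] = ½·(0·(-1/2−8) + (-39/5)·(8−(-9)) + (-21/2)·(-9−(-1/2))) = ½·(0 − 663/5 + 357/4) = -867/40, so the V-coordinate is 3/5.
[UVP] = ½·(0·(-1/2−(-1/2)) + (-19/2)·(-1/2−(-9)) + (-39/5)·(-9−(-1/2))) = ½·(0 − 323/4 + 663/10) = -289/40, so the W-coordinate is 1/5.

(1/5, 3/5, 1/5)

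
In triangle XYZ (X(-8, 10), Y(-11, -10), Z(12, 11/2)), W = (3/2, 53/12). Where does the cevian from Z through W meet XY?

(-9, 10/3)

Barycentric coordinates of W with respect to XYZ: (1/3, 1/6, 1/2).
On side XY the Z-coordinate is zero; dropping W's Z-weight 1/2 and renormalizing the remaining 1/3 : 1/6 gives weights 2/3, 1/3 on X, Y.
V = (2/3)·(-8, 10) + (1/3)·(-11, -10) = (-9, 10/3).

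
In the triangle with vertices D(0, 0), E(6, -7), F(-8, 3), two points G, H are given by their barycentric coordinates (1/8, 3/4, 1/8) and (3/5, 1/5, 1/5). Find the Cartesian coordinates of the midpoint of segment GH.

(31/20, -227/80)

Barycentric coordinates of the midpoint are the average: (29/80, 19/40, 13/80).
Converting: (29/80)·D + (19/40)·E + (13/80)·F = (31/20, -227/80).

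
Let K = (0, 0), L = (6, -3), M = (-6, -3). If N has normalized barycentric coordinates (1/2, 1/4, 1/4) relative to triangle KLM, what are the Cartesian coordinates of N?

(0, -3/2)

N = (1/2)·K + (1/4)·L + (1/4)·M.
x-coordinate: (1/2)·0 + (1/4)·6 + (1/4)·(-6) = 0.
y-coordinate: (1/2)·0 + (1/4)·(-3) + (1/4)·(-3) = -3/2.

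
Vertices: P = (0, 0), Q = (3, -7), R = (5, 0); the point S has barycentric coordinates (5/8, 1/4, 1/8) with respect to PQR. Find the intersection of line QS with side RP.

Line QS meets RP where the Q-coordinate vanishes; zeroing S's Q-weight and renormalizing leaves R, P-weights 1/8 : 5/8 → (1/6, 5/6).
So T = (1/6)·R + (5/6)·P = (5/6, 0).

(5/6, 0)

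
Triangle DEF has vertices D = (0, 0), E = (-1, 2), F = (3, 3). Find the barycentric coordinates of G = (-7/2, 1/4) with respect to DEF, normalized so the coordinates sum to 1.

(1/2, 5/4, -3/4)

Signed area of the reference triangle: [DEF] = ½·(0·(2−3) + (-1)·(3−0) + 3·(0−2)) = ½·(0 − 3 − 6) = -9/2.
[GEF] = ½·((-7/2)·(2−3) + (-1)·(3−(1/4)) + 3·(1/4−2)) = ½·(7/2 − 11/4 − 21/4) = -9/4, so the D-coordinate is (-9/4)/(-9/2) = 1/2.
[DGF] = ½·(0·(1/4−3) + (-7/2)·(3−0) + 3·(0−(1/4))) = ½·(0 − 21/2 − 3/4) = -45/8, so the E-coordinate is 5/4.
[DEG] = ½·(0·(2−(1/4)) + (-1)·(1/4−0) + (-7/2)·(0−2)) = ½·(0 − 1/4 + 7) = 27/8, so the F-coordinate is -3/4.
Check: 1/2 + 5/4 − 3/4 = 1.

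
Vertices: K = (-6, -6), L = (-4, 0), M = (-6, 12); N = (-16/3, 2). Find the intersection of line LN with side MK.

Barycentric coordinates of N with respect to KLM: (1/3, 1/3, 1/3).
On side MK the L-coordinate is zero; dropping N's L-weight 1/3 and renormalizing the remaining 1/3 : 1/3 gives weights 1/2, 1/2 on M, K.
J = (1/2)·(-6, 12) + (1/2)·(-6, -6) = (-6, 3).

(-6, 3)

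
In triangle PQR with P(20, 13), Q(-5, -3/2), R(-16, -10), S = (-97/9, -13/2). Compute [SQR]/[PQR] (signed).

[PQR] = ½·(20·(-3/2−(-10)) + (-5)·(-10−13) + (-16)·(13−(-3/2))) = ½·(170 + 115 − 232) = 53/2.
[SQR] = ½·((-97/9)·(-3/2−(-10)) + (-5)·(-10−(-13/2)) + (-16)·(-13/2−(-3/2))) = ½·(-1649/18 + 35/2 + 80) = 53/18, so the ratio is (53/18)/(53/2) = 1/9.

1/9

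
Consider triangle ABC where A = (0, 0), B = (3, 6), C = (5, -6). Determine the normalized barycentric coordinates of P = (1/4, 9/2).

Signed area of the reference triangle: [ABC] = ½·(0·(6−(-6)) + 3·(-6−0) + 5·(0−6)) = ½·(0 − 18 − 30) = -24.
[PBC] = ½·((1/4)·(6−(-6)) + 3·(-6−(9/2)) + 5·(9/2−6)) = ½·(3 − 63/2 − 15/2) = -18, so the A-coordinate is (-18)/(-24) = 3/4.
[APC] = ½·(0·(9/2−(-6)) + (1/4)·(-6−0) + 5·(0−(9/2))) = ½·(0 − 3/2 − 45/2) = -12, so the B-coordinate is 1/2.
[ABP] = ½·(0·(6−(9/2)) + 3·(9/2−0) + (1/4)·(0−6)) = ½·(0 + 27/2 − 3/2) = 6, so the C-coordinate is -1/4.

(3/4, 1/2, -1/4)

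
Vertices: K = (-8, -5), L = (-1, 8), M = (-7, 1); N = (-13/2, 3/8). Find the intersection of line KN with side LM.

Barycentric coordinates of N with respect to KLM: (1/4, 1/8, 5/8).
On side LM the K-coordinate is zero; dropping N's K-weight 1/4 and renormalizing the remaining 1/8 : 5/8 gives weights 1/6, 5/6 on L, M.
J = (1/6)·(-1, 8) + (5/6)·(-7, 1) = (-6, 13/6).

(-6, 13/6)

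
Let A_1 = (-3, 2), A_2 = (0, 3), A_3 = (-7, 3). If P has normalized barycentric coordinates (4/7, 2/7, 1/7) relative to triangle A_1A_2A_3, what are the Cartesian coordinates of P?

P = (4/7)·A_1 + (2/7)·A_2 + (1/7)·A_3.
x-coordinate: (4/7)·(-3) + (2/7)·0 + (1/7)·(-7) = -19/7.
y-coordinate: (4/7)·2 + (2/7)·3 + (1/7)·3 = 17/7.

(-19/7, 17/7)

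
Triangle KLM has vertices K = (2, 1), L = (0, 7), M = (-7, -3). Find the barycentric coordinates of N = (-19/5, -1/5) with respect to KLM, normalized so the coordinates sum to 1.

(1/5, 1/5, 3/5)

Signed area of the reference triangle: [KLM] = ½·(2·(7−(-3)) + 0·(-3−1) + (-7)·(1−7)) = ½·(20 + 0 + 42) = 31.
[NLM] = ½·((-19/5)·(7−(-3)) + 0·(-3−(-1/5)) + (-7)·(-1/5−7)) = ½·(-38 + 0 + 252/5) = 31/5, so the K-coordinate is (31/5)/31 = 1/5.
[KNM] = ½·(2·(-1/5−(-3)) + (-19/5)·(-3−1) + (-7)·(1−(-1/5))) = ½·(28/5 + 76/5 − 42/5) = 31/5, so the L-coordinate is 1/5.
[KLN] = ½·(2·(7−(-1/5)) + 0·(-1/5−1) + (-19/5)·(1−7)) = ½·(72/5 + 0 + 114/5) = 93/5, so the M-coordinate is 3/5.
Check: 1/5 + 1/5 + 3/5 = 1.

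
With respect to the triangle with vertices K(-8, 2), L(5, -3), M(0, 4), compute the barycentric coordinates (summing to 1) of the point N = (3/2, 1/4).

Signed area of the reference triangle: [KLM] = ½·((-8)·(-3−4) + 5·(4−2) + 0·(2−(-3))) = ½·(56 + 10 + 0) = 33.
[NLM] = ½·((3/2)·(-3−4) + 5·(4−(1/4)) + 0·(1/4−(-3))) = ½·(-21/2 + 75/4 + 0) = 33/8, so the K-coordinate is (33/8)/33 = 1/8.
[KNM] = ½·((-8)·(1/4−4) + (3/2)·(4−2) + 0·(2−(1/4))) = ½·(30 + 3 + 0) = 33/2, so the L-coordinate is 1/2.
[KLN] = ½·((-8)·(-3−(1/4)) + 5·(1/4−2) + (3/2)·(2−(-3))) = ½·(26 − 35/4 + 15/2) = 99/8, so the M-coordinate is 3/8.

(1/8, 1/2, 3/8)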